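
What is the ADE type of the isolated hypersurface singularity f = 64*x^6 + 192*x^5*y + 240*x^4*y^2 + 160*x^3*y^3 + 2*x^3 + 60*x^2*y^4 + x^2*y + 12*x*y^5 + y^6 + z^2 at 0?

The Hessian of f at 0 is [[0, 0, 0], [0, 0, 0], [0, 0, 2]] with rank 1, so corank 2. A Groebner basis of the Jacobian ideal J(f) in C{x,y,z} is {-x*y/12 + y^5, x*y^2, x^2 + x*y/2, z}; counting standard monomials gives mu = 7. Corank 2; j^3 = x^2*(2*x + y) has shape L^2 M (L != M), so D-series; mu = 7 gives D_7.

D_{7}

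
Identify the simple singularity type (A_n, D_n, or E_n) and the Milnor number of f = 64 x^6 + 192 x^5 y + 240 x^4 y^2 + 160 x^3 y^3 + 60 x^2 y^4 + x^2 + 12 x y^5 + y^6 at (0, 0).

Type A5, Milnor number mu = 5.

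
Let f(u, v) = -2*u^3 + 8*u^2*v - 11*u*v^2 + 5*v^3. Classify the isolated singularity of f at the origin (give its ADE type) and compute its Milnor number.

Type D_4, Milnor number mu = 4.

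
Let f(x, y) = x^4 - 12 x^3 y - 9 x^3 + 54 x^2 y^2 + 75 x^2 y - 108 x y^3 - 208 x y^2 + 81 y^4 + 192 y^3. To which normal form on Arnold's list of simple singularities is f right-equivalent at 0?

The Hessian of f at 0 has rank 0. Corank 2; j^3 = -(x - 3*y)*(3*x - 8*y)^2 has shape L^2 M (L != M), so D-series; mu = 5 gives D_5.

D_{5}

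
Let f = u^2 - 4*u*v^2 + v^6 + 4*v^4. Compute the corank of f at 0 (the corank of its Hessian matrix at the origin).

1

The Hessian at 0 is [[2, 0], [0, 0]] of rank 1; hence corank 1.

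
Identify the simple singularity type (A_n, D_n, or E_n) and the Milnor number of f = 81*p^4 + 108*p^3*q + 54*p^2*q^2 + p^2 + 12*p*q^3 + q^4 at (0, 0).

The Hessian of f at 0 has rank 1. Corank 1: A-series; mu = 3 gives A_3.

Type A_{3}, Milnor number mu = 3.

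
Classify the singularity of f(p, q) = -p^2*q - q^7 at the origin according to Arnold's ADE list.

D_{8}

The Hessian of f at 0 has rank 0. Corank 2; j^3 = -p^2*q has shape L^2 M (L != M), so D-series; mu = 8 gives D_8.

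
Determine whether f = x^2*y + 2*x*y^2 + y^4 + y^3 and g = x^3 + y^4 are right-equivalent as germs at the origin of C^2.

The Hessian of f at 0 has rank 0. Corank 2; j^3 = y*(x + y)^2 has shape L^2 M (L != M), so D-series; mu = 5 gives D_5. The Hessian of g at 0 has rank 0. Corank 2; j^3 = x^3 is a perfect cube, so E-series; the 4-jet and mu = 6 give E_6. f is D_5 but g is E_6, hence not right-equivalent.

No.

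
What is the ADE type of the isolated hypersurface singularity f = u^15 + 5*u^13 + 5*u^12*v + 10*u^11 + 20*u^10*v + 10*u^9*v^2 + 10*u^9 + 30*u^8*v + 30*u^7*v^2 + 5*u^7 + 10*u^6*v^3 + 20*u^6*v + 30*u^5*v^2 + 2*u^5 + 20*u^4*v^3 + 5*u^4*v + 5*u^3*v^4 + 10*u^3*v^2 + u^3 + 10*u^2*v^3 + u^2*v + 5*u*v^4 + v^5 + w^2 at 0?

The Hessian of f at 0 has rank 1. Corank 2; j^3 = u^2*(u + v) has shape L^2 M (L != M), so D-series; mu = 6 gives D_6.

D_6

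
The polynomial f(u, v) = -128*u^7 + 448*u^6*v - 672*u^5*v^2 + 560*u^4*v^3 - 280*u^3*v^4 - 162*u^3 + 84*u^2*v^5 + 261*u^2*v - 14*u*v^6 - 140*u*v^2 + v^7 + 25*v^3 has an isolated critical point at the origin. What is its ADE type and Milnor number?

The Hessian of f at 0 has rank 0. Corank 2; j^3 = -(2*u - v)*(9*u - 5*v)^2 has shape L^2 M (L != M), so D-series; mu = 8 gives D_8.

Type D_8, Milnor number mu = 8.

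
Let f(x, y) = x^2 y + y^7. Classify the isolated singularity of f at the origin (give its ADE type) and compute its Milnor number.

Type D_8, Milnor number mu = 8.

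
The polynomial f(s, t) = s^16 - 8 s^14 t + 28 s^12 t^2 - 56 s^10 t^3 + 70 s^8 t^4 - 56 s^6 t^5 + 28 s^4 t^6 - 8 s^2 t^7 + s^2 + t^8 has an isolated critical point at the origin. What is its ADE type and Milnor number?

The Hessian of f at 0 has rank 1. Corank 1: A-series; mu = 7 gives A_7.

Type A_{7}, Milnor number mu = 7.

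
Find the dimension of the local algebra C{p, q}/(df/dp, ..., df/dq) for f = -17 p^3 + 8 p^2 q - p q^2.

4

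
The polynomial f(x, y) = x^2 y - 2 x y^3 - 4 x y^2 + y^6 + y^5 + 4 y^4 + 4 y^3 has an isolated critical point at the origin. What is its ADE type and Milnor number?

Type D_{7}, Milnor number mu = 7.

The Hessian of f at 0 has rank 0. Corank 2; j^3 = y*(x - 2*y)^2 has shape L^2 M (L != M), so D-series; mu = 7 gives D_7.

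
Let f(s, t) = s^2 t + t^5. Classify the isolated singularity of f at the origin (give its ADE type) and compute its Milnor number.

The Hessian of f at 0 has rank 0. Corank 2; j^3 = s^2*t has shape L^2 M (L != M), so D-series; mu = 6 gives D_6.

Type D_6, Milnor number mu = 6.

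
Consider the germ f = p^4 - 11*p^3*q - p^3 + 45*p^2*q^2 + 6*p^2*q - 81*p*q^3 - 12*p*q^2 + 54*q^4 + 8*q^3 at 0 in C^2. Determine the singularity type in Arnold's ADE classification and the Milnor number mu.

Type E_7, Milnor number mu = 7.

The Hessian of f at 0 has rank 0. Corank 2; j^3 = -(p - 2*q)^3 is a perfect cube, so E-series; the 4-jet and mu = 7 give E_7.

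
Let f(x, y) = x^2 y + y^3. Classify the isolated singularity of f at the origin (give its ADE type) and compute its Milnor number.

Type D_4, Milnor number mu = 4.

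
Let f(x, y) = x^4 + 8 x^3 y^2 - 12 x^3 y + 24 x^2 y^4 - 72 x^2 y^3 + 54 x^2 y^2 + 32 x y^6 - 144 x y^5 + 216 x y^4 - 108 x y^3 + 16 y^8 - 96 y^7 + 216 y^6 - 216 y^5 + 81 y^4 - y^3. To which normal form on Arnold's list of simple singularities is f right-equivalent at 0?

E_{6}

The Hessian of f at 0 is [[0, 0], [0, 0]] with rank 0, so corank 2. A Groebner basis of the Jacobian ideal J(f) in C{x,y} is {x^3 - 9*x^2*y, y^2}; counting standard monomials gives mu = 6. Corank 2; j^3 = -y^3 is a perfect cube, so E-series; the 4-jet and mu = 6 give E_6.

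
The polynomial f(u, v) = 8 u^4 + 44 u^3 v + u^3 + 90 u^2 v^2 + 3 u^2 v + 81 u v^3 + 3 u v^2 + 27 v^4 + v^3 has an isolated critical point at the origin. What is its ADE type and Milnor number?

Type E7, Milnor number mu = 7.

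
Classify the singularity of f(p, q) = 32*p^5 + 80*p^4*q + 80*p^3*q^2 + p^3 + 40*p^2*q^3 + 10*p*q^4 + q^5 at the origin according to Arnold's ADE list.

The Hessian of f at 0 is [[0, 0], [0, 0]] with rank 0, so corank 2. A Groebner basis of the Jacobian ideal J(f) in C{p,q} is {q^5, p*q^3 + q^4/8, p^2}; counting standard monomials gives mu = 8. Corank 2; j^3 = p^3 is a perfect cube, so E-series; the 5-jet and mu = 8 give E_8.

E_8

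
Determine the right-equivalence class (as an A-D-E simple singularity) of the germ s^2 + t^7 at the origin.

The Hessian of f at 0 is [[2, 0], [0, 0]] with rank 1, so corank 1. A Groebner basis of the Jacobian ideal J(f) in C{s,t} is {t^6, s}; counting standard monomials gives mu = 6. Corank 1: A-series; mu = 6 gives A_6.

A6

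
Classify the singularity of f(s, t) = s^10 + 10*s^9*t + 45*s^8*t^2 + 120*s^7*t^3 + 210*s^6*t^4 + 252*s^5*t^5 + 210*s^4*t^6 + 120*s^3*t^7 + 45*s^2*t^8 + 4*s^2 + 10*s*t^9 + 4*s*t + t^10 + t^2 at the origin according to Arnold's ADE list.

The Hessian of f at 0 is [[8, 4], [4, 2]] with rank 1, so corank 1. A Groebner basis of the Jacobian ideal J(f) in C{s,t} is {t^9, s + t/2}; counting standard monomials gives mu = 9. Corank 1: A-series; mu = 9 gives A_9.

A_9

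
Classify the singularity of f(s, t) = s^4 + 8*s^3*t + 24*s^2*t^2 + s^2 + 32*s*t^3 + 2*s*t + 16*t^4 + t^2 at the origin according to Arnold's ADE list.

The Hessian of f at 0 is [[2, 2], [2, 2]] with rank 1, so corank 1. A Groebner basis of the Jacobian ideal J(f) in C{s,t} is {t^3, s + t}; counting standard monomials gives mu = 3. Corank 1: A-series; mu = 3 gives A_3.

A_{3}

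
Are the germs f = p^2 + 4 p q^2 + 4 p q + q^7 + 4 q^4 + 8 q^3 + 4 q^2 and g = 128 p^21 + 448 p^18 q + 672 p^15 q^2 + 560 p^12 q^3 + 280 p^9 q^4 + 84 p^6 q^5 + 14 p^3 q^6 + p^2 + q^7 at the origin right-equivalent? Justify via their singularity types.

Yes.

The Hessian of f at 0 has rank 1. Corank 1: A-series; mu = 6 gives A_6. The Hessian of g at 0 has rank 1. Corank 1: A-series; mu = 6 gives A_6. Both have type A_6, hence right-equivalent.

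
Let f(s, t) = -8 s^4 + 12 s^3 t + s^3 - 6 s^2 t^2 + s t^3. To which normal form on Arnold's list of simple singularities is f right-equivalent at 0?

The Hessian of f at 0 has rank 0. Corank 2; j^3 = s^3 is a perfect cube, so E-series; the 4-jet and mu = 7 give E_7.

E_{7}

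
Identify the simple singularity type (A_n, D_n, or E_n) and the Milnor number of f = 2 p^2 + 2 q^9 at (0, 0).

The Hessian of f at 0 is [[4, 0], [0, 0]] with rank 1, so corank 1. A Groebner basis of the Jacobian ideal J(f) in C{p,q} is {q^8, p}; counting standard monomials gives mu = 8. Corank 1: A-series; mu = 8 gives A_8.

Type A_{8}, Milnor number mu = 8.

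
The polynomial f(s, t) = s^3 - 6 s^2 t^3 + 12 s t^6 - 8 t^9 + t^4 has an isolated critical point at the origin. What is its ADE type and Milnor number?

Type E_6, Milnor number mu = 6.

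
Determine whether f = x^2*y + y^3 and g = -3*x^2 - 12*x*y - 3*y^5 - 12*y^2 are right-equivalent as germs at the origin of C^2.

The Hessian of f at 0 has rank 0. Corank 2; j^3 = y*(x^2 + y^2) splits into three distinct lines over C (the quadratic factor has nonzero discriminant), so D_4. The Hessian of g at 0 has rank 1. Corank 1: A-series; mu = 4 gives A_4. f is D_4 but g is A_4, hence not right-equivalent.

No.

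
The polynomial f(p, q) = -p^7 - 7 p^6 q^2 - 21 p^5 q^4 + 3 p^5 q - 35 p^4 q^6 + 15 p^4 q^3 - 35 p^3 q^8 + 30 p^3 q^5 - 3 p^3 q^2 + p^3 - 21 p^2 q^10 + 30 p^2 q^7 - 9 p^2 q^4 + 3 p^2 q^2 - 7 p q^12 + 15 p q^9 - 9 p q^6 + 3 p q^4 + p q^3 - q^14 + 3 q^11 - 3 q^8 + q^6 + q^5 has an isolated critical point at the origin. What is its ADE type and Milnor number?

The Hessian of f at 0 has rank 0. Corank 2; j^3 = p^3 is a perfect cube, so E-series; the 4-jet and mu = 7 give E_7.

Type E_7, Milnor number mu = 7.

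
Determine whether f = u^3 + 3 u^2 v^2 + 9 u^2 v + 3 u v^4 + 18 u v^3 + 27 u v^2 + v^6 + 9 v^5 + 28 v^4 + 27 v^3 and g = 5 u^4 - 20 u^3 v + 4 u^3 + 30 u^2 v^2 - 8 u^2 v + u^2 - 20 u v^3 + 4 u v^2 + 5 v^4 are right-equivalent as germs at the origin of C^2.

No.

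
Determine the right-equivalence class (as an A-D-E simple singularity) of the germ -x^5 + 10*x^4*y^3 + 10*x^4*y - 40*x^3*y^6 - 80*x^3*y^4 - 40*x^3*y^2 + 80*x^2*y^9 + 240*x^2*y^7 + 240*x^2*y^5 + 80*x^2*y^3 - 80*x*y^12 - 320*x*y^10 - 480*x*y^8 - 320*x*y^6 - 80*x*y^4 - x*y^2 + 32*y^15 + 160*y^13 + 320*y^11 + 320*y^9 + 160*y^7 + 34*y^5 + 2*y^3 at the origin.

The Hessian of f at 0 is [[0, 0], [0, 0]] with rank 0, so corank 2. A Groebner basis of the Jacobian ideal J(f) in C{x,y} is {x^4 + y^2/5, y^3, x*y - 2*y^2}; counting standard monomials gives mu = 6. Corank 2; j^3 = -y^2*(x - 2*y) has shape L^2 M (L != M), so D-series; mu = 6 gives D_6.

D_{6}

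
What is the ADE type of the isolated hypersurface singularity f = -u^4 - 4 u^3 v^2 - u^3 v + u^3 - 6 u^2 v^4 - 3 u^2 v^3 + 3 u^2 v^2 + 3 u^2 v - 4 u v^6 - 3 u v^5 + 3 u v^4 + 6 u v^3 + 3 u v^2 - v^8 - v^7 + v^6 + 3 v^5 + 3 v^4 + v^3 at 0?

E7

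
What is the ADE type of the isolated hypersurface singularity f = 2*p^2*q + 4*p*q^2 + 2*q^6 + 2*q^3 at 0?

D_7

The Hessian of f at 0 has rank 0. Corank 2; j^3 = 2*q*(p + q)^2 has shape L^2 M (L != M), so D-series; mu = 7 gives D_7.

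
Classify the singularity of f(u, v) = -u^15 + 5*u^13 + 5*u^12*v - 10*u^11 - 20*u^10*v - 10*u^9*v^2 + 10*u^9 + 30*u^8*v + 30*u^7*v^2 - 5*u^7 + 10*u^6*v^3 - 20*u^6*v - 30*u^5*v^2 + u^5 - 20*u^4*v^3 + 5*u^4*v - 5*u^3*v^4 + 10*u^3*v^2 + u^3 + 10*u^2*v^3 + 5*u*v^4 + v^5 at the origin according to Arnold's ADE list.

E_{8}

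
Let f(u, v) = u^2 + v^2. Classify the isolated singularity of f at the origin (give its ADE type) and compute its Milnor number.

Type A_1, Milnor number mu = 1.

The Hessian of f at 0 is [[2, 0], [0, 2]] with rank 2, so corank 0. A Groebner basis of the Jacobian ideal J(f) in C{u,v} is {u, v}; counting standard monomials gives mu = 1. Corank 0: nondegenerate Morse point, so A_1.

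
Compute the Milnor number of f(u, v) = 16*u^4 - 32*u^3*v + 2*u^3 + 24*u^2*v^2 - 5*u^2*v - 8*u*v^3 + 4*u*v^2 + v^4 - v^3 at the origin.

The Hessian of f at 0 has rank 0. Corank 2; j^3 = (u - v)^2*(2*u - v) has shape L^2 M (L != M), so D-series; mu = 5 gives D_5.

5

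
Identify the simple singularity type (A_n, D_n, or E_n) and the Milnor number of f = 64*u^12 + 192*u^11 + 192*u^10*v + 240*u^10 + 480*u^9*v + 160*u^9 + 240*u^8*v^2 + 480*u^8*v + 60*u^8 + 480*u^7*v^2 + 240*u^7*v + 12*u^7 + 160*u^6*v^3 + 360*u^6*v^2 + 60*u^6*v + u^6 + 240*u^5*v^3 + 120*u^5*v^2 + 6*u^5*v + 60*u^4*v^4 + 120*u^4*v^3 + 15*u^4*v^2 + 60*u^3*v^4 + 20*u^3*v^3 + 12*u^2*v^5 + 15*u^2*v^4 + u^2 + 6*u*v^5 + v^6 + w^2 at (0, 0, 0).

The Hessian of f at 0 has rank 2. Corank 1: A-series; mu = 5 gives A_5.

Type A_5, Milnor number mu = 5.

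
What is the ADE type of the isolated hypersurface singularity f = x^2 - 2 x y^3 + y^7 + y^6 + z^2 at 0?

The Hessian of f at 0 is [[2, 0, 0], [0, 0, 0], [0, 0, 2]] with rank 2, so corank 1. A Groebner basis of the Jacobian ideal J(f) in C{x,y,z} is {-x + y^3, x^2, z}; counting standard monomials gives mu = 6. Corank 1: A-series; mu = 6 gives A_6.

A_6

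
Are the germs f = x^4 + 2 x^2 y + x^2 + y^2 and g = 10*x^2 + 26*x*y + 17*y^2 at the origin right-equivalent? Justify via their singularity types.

Yes.

The Hessian of f at 0 has rank 2. Corank 0: nondegenerate Morse point, so A_1. The Hessian of g at 0 has rank 2. Corank 0: nondegenerate Morse point, so A_1. Both have type A_1, hence right-equivalent.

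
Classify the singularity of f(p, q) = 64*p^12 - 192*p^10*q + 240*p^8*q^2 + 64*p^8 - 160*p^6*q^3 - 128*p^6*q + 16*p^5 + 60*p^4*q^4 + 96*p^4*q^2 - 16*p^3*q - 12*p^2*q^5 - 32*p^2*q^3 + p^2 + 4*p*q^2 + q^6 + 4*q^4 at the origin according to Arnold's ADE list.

The Hessian of f at 0 is [[2, 0], [0, 0]] with rank 1, so corank 1. A Groebner basis of the Jacobian ideal J(f) in C{p,q} is {p^3, p^2*q, p/2 + q^2}; counting standard monomials gives mu = 5. Corank 1: A-series; mu = 5 gives A_5.

A_{5}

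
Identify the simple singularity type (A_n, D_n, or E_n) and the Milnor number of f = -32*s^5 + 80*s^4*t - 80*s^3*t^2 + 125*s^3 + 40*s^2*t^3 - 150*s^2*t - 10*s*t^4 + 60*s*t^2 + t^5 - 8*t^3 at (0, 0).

Type E_{8}, Milnor number mu = 8.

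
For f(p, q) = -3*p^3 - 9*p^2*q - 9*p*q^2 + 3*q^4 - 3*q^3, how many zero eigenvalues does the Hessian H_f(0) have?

The Hessian at 0 is [[0, 0], [0, 0]] of rank 0; hence corank 2.

2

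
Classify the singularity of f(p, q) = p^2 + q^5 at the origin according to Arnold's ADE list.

The Hessian of f at 0 is [[2, 0], [0, 0]] with rank 1, so corank 1. A Groebner basis of the Jacobian ideal J(f) in C{p,q} is {q^4, p}; counting standard monomials gives mu = 4. Corank 1: A-series; mu = 4 gives A_4.

A4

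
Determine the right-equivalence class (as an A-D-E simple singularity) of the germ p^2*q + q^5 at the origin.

The Hessian of f at 0 is [[0, 0], [0, 0]] with rank 0, so corank 2. A Groebner basis of the Jacobian ideal J(f) in C{p,q} is {p^2/5 + q^4, p^3, p*q}; counting standard monomials gives mu = 6. Corank 2; j^3 = p^2*q has shape L^2 M (L != M), so D-series; mu = 6 gives D_6.

D_6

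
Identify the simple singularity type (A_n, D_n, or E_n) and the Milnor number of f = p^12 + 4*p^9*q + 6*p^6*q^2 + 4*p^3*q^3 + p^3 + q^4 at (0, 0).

The Hessian of f at 0 has rank 0. Corank 2; j^3 = p^3 is a perfect cube, so E-series; the 4-jet and mu = 6 give E_6.

Type E_{6}, Milnor number mu = 6.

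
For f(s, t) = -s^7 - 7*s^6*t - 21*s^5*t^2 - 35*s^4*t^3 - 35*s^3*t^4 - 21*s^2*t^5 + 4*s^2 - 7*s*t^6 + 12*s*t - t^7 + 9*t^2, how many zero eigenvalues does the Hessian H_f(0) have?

Hessian at 0 has rank 1.

1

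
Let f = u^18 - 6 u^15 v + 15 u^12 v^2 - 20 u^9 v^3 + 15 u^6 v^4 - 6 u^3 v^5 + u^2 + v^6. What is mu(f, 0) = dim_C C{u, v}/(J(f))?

5

The Hessian of f at 0 is [[2, 0], [0, 0]] with rank 1, so corank 1. A Groebner basis of the Jacobian ideal J(f) in C{u,v} is {v^5, u}; counting standard monomials gives mu = 5. Corank 1: A-series; mu = 5 gives A_5.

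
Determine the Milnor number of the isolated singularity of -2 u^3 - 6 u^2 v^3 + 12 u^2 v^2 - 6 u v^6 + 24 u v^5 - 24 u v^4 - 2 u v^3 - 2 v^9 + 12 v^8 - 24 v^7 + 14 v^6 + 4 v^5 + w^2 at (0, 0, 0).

The Hessian of f at 0 has rank 1. Corank 2; j^3 = -2*u^3 is a perfect cube, so E-series; the 4-jet and mu = 7 give E_7.

7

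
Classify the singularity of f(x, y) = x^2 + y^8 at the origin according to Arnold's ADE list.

The Hessian of f at 0 is [[2, 0], [0, 0]] with rank 1, so corank 1. A Groebner basis of the Jacobian ideal J(f) in C{x,y} is {y^7, x}; counting standard monomials gives mu = 7. Corank 1: A-series; mu = 7 gives A_7.

A7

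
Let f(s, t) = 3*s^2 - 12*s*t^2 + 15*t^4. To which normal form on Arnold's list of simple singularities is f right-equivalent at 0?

A_{3}

The Hessian of f at 0 is [[6, 0], [0, 0]] with rank 1, so corank 1. A Groebner basis of the Jacobian ideal J(f) in C{s,t} is {s^2, s*t, -s/2 + t^2}; counting standard monomials gives mu = 3. Corank 1: A-series; mu = 3 gives A_3.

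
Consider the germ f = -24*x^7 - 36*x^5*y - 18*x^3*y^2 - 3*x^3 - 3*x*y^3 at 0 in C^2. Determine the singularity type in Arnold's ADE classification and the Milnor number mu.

Type E7, Milnor number mu = 7.

The Hessian of f at 0 has rank 0. Corank 2; j^3 = -3*x^3 is a perfect cube, so E-series; the 4-jet and mu = 7 give E_7.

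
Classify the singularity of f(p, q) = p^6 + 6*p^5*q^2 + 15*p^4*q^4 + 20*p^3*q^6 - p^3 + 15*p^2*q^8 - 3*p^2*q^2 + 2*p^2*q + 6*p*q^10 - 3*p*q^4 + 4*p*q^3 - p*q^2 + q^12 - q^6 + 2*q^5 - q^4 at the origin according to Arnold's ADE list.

D_7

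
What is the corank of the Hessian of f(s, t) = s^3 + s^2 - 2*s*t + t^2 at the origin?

Hessian at 0 has rank 1.

1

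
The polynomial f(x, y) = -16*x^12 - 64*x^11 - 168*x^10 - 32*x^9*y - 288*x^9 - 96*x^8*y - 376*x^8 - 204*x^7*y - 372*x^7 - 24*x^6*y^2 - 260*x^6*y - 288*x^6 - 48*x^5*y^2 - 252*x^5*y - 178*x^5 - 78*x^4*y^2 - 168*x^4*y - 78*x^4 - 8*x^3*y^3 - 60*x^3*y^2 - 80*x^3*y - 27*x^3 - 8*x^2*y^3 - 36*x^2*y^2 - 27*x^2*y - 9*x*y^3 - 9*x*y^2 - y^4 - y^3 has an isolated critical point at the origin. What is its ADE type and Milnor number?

Type E7, Milnor number mu = 7.

The Hessian of f at 0 has rank 0. Corank 2; j^3 = -(3*x + y)^3 is a perfect cube, so E-series; the 4-jet and mu = 7 give E_7.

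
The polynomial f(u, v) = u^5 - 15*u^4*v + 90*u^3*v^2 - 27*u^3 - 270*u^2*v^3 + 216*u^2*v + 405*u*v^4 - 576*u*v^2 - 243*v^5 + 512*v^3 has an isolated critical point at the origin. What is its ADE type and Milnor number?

The Hessian of f at 0 has rank 0. Corank 2; j^3 = -(3*u - 8*v)^3 is a perfect cube, so E-series; the 5-jet and mu = 8 give E_8.

Type E8, Milnor number mu = 8.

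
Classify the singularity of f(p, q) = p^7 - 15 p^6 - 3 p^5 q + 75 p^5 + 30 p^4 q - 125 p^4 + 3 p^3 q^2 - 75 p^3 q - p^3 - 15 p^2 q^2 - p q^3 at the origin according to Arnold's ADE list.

The Hessian of f at 0 has rank 0. Corank 2; j^3 = -p^3 is a perfect cube, so E-series; the 4-jet and mu = 7 give E_7.

E_7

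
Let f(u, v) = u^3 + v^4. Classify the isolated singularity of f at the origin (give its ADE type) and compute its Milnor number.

Type E_{6}, Milnor number mu = 6.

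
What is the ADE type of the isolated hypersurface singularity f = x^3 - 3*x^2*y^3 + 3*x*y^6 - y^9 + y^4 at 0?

The Hessian of f at 0 has rank 0. Corank 2; j^3 = x^3 is a perfect cube, so E-series; the 4-jet and mu = 6 give E_6.

E_{6}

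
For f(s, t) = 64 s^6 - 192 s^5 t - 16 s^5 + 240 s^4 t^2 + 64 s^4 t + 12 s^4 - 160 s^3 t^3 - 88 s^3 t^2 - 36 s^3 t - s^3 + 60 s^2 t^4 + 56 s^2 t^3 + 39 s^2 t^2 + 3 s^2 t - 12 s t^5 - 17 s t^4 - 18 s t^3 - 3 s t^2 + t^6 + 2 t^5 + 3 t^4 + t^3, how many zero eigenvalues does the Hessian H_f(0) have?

2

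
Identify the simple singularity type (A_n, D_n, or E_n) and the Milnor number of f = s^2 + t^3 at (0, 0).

Type A_{2}, Milnor number mu = 2.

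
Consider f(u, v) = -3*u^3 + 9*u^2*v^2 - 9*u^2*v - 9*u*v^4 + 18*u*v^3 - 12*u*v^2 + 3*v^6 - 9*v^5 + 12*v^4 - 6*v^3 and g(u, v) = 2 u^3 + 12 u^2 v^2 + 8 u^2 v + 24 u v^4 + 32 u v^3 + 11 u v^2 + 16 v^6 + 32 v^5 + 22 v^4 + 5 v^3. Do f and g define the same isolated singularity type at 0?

Yes.

The Hessian of f at 0 has rank 0. Corank 2; j^3 = -3*(u + v)*(u^2 + 2*u*v + 2*v^2) splits into three distinct lines over C (the quadratic factor has nonzero discriminant), so D_4. The Hessian of g at 0 has rank 0. Corank 2; j^3 = (u + v)*(2*u^2 + 6*u*v + 5*v^2) splits into three distinct lines over C (the quadratic factor has nonzero discriminant), so D_4. Both have type D_4, hence right-equivalent.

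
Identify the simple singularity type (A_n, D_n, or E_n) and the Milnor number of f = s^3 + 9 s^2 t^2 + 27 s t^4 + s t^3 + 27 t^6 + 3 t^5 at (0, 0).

Type E_{7}, Milnor number mu = 7.

The Hessian of f at 0 is [[0, 0], [0, 0]] with rank 0, so corank 2. A Groebner basis of the Jacobian ideal J(f) in C{s,t} is {-s^2/9 + t^4 - t^3/27, s^3, s^2*t + s^2/27 + t^3/81, s^2/3 + s*t^2 + t^3/9}; counting standard monomials gives mu = 7. Corank 2; j^3 = s^3 is a perfect cube, so E-series; the 4-jet and mu = 7 give E_7.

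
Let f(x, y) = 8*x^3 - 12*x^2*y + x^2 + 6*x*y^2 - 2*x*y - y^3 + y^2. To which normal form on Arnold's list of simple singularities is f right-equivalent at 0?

A2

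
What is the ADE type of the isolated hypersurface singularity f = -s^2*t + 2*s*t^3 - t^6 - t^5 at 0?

D_7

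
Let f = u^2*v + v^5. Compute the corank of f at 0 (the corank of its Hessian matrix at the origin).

Hessian at 0 has rank 0.

2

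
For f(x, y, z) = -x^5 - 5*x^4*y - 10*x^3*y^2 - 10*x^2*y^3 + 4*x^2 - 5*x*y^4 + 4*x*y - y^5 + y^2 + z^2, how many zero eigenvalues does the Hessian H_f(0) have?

The Hessian at 0 is [[8, 4, 0], [4, 2, 0], [0, 0, 2]] of rank 2; hence corank 1.

1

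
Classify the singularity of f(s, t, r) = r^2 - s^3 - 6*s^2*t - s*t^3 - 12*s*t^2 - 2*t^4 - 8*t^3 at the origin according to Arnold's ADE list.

The Hessian of f at 0 is [[0, 0, 0], [0, 0, 0], [0, 0, 2]] with rank 1, so corank 2. A Groebner basis of the Jacobian ideal J(f) in C{s,t,r} is {s^3 + 6*s^2*t + 48*s^2 + 192*s*t + 192*t^2, -6*s^2 + s*t^2 - 24*s*t - 24*t^2, 3*s^2 + 12*s*t + t^3 + 12*t^2, r}; counting standard monomials gives mu = 7. Corank 2; j^3 = -(s + 2*t)^3 is a perfect cube, so E-series; the 4-jet and mu = 7 give E_7.

E_{7}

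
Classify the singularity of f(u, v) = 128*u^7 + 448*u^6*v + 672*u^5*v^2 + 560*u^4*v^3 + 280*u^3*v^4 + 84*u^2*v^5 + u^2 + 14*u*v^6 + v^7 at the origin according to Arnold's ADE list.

A6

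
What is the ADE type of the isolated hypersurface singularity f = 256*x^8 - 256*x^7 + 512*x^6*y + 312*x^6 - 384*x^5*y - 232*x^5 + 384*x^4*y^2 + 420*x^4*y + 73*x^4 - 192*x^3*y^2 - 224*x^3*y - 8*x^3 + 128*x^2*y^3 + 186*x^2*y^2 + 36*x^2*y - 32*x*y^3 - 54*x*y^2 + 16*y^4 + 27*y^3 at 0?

E6

The Hessian of f at 0 is [[0, 0], [0, 0]] with rank 0, so corank 2. A Groebner basis of the Jacobian ideal J(f) in C{x,y} is {x^3 - 2*x^2 + 6*x*y - 9*y^2/2, x^2*y - 11*x^2/9 + 11*x*y/3 - 11*y^2/4, -20*x^2/27 + x*y^2 + 20*x*y/9 - 5*y^2/3, -4*x^2/9 + 4*x*y/3 + y^3 - y^2}; counting standard monomials gives mu = 6. Corank 2; j^3 = -(2*x - 3*y)^3 is a perfect cube, so E-series; the 4-jet and mu = 6 give E_6.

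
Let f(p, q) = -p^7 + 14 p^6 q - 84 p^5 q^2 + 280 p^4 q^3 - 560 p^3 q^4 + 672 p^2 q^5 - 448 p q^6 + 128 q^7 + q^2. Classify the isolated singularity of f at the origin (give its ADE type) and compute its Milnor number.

Type A_{6}, Milnor number mu = 6.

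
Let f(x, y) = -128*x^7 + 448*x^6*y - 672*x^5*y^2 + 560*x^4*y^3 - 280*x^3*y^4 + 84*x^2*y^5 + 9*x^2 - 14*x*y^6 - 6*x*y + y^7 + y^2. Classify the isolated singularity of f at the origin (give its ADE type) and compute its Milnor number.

The Hessian of f at 0 has rank 1. Corank 1: A-series; mu = 6 gives A_6.

Type A6, Milnor number mu = 6.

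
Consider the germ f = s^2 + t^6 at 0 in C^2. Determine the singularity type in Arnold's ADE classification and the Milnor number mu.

Type A5, Milnor number mu = 5.

The Hessian of f at 0 is [[2, 0], [0, 0]] with rank 1, so corank 1. A Groebner basis of the Jacobian ideal J(f) in C{s,t} is {t^5, s}; counting standard monomials gives mu = 5. Corank 1: A-series; mu = 5 gives A_5.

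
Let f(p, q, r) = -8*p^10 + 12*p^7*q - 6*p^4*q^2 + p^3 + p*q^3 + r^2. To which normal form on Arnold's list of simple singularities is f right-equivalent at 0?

E_{7}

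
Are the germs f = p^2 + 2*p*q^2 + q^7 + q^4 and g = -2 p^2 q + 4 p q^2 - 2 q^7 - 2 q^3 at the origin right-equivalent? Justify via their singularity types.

No.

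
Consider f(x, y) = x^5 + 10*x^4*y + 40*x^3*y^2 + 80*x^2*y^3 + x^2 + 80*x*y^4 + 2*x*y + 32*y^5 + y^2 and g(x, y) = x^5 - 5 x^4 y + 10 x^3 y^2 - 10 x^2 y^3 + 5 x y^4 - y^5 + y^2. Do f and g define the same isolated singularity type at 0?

The Hessian of f at 0 has rank 1. Corank 1: A-series; mu = 4 gives A_4. The Hessian of g at 0 has rank 1. Corank 1: A-series; mu = 4 gives A_4. Both have type A_4, hence right-equivalent.

Yes.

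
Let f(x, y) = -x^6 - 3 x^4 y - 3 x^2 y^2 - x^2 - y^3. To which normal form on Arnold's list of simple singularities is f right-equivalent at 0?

The Hessian of f at 0 is [[-2, 0], [0, 0]] with rank 1, so corank 1. A Groebner basis of the Jacobian ideal J(f) in C{x,y} is {y^2, x}; counting standard monomials gives mu = 2. Corank 1: A-series; mu = 2 gives A_2.

A_{2}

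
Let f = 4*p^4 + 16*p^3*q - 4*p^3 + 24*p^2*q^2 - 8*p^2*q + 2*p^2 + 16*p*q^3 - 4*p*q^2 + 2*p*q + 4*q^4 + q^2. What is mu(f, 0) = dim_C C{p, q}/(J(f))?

The Hessian of f at 0 is [[4, 2], [2, 2]] with rank 2, so corank 0. A Groebner basis of the Jacobian ideal J(f) in C{p,q} is {p, q}; counting standard monomials gives mu = 1. Corank 0: nondegenerate Morse point, so A_1.

1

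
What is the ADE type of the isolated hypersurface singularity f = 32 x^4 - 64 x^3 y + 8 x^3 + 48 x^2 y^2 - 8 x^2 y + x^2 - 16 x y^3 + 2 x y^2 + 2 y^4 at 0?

A_3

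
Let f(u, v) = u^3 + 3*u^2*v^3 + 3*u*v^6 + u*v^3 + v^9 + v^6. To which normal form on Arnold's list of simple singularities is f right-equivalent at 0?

The Hessian of f at 0 has rank 0. Corank 2; j^3 = u^3 is a perfect cube, so E-series; the 4-jet and mu = 7 give E_7.

E7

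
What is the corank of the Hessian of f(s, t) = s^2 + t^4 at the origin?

1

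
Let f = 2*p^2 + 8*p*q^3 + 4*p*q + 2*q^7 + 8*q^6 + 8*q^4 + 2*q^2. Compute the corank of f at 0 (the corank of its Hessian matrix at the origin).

1

The Hessian at 0 is [[4, 4], [4, 4]] of rank 1; hence corank 1.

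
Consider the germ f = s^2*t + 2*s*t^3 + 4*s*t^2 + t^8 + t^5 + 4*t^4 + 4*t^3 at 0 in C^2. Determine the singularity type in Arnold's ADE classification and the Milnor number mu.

The Hessian of f at 0 is [[0, 0], [0, 0]] with rank 0, so corank 2. A Groebner basis of the Jacobian ideal J(f) in C{s,t} is {s^4 + 24*s^3 + 112*s^2*t + s^2 + 177*s*t^2 - 94*s*t - 192*t^2, s^3*t - 6*s^3 - 24*s^2*t - s^2/8 - 257*s*t^2/8 + 63*s*t/4 + 32*t^2, s^3 + s^2*t^2 + 2*s^2*t, s*t + t^3 + 2*t^2}; counting standard monomials gives mu = 9. Corank 2; j^3 = t*(s + 2*t)^2 has shape L^2 M (L != M), so D-series; mu = 9 gives D_9.

Type D_9, Milnor number mu = 9.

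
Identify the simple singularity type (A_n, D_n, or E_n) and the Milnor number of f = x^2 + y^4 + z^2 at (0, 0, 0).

Type A3, Milnor number mu = 3.

The Hessian of f at 0 has rank 2. Corank 1: A-series; mu = 3 gives A_3.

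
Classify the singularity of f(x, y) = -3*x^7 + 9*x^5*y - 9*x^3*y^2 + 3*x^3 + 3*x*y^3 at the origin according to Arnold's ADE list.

E_7

The Hessian of f at 0 has rank 0. Corank 2; j^3 = 3*x^3 is a perfect cube, so E-series; the 4-jet and mu = 7 give E_7.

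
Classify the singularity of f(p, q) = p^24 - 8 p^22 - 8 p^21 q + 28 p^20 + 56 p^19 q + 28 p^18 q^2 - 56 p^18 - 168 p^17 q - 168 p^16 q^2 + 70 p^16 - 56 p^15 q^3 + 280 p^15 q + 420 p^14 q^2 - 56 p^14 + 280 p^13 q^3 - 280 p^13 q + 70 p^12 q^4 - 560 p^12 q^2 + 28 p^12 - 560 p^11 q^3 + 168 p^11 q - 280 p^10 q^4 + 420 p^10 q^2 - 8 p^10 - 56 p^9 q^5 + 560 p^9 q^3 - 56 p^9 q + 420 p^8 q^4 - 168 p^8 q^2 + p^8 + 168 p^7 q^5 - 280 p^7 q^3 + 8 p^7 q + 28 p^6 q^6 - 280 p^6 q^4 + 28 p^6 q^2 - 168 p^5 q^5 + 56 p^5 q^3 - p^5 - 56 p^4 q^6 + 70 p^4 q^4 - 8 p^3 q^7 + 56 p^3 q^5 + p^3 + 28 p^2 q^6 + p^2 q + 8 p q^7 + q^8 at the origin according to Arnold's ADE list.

The Hessian of f at 0 is [[0, 0], [0, 0]] with rank 0, so corank 2. A Groebner basis of the Jacobian ideal J(f) in C{p,q} is {-p*q/8 + q^7, p*q^2, p^2 + p*q}; counting standard monomials gives mu = 9. Corank 2; j^3 = p^2*(p + q) has shape L^2 M (L != M), so D-series; mu = 9 gives D_9.

D_9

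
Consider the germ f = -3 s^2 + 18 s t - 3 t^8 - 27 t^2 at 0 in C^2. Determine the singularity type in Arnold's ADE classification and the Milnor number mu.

The Hessian of f at 0 has rank 1. Corank 1: A-series; mu = 7 gives A_7.

Type A_{7}, Milnor number mu = 7.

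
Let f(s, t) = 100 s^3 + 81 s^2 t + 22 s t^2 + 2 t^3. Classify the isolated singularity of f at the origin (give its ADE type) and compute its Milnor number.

Type D4, Milnor number mu = 4.

The Hessian of f at 0 is [[0, 0], [0, 0]] with rank 0, so corank 2. A Groebner basis of the Jacobian ideal J(f) in C{s,t} is {t^3, s^2 - 2*t^2/39, s*t + 3*t^2/13}; counting standard monomials gives mu = 4. Corank 2; j^3 = (4*s + t)*(25*s^2 + 14*s*t + 2*t^2) splits into three distinct lines over C (the quadratic factor has nonzero discriminant), so D_4.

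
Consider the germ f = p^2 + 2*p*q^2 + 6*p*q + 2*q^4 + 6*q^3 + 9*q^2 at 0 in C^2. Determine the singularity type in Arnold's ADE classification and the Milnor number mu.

The Hessian of f at 0 has rank 1. Corank 1: A-series; mu = 3 gives A_3.

Type A3, Milnor number mu = 3.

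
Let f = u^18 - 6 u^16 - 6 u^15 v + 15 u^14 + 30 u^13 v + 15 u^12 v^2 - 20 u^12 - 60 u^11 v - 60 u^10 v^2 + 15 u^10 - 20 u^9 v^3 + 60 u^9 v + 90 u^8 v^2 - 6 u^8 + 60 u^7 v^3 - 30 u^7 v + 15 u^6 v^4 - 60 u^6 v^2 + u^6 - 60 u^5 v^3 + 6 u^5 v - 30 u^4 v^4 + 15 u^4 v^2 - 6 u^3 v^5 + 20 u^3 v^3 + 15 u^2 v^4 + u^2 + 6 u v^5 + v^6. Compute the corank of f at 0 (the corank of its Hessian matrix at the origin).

1

Hessian at 0 has rank 1.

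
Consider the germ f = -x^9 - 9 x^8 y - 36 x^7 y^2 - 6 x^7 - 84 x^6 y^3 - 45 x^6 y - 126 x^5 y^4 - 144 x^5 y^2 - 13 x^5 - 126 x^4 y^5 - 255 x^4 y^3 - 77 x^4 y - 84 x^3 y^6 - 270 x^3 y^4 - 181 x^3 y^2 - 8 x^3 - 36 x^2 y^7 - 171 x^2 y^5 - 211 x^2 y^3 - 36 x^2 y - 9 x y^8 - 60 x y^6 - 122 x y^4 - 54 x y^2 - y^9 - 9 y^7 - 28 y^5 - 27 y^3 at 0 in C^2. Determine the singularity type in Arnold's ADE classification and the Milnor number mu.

Type E8, Milnor number mu = 8.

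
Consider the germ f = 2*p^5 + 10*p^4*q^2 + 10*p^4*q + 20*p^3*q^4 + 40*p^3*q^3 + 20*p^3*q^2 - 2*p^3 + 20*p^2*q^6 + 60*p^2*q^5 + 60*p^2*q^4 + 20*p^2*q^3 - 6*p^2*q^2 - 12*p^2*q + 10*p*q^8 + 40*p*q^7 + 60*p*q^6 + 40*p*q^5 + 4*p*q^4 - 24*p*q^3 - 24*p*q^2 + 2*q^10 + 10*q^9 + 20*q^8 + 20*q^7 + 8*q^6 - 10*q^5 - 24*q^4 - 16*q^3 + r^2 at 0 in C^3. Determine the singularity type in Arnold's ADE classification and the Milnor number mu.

Type E8, Milnor number mu = 8.

The Hessian of f at 0 is [[0, 0, 0], [0, 0, 0], [0, 0, 2]] with rank 1, so corank 2. A Groebner basis of the Jacobian ideal J(f) in C{p,q,r} is {-7*p^2/4 + p*q^3 - 7*p*q^2/2 - 7*p*q - 7*q^3 - 7*q^2, p^2 + 2*p*q^2 + 4*p*q + q^4 + 4*q^3 + 4*q^2, p^3 + 3*p^2 - 6*p*q^2 + 12*p*q - 4*q^3 + 12*q^2, p^2*q - p^2/2 + 3*p*q^2 - 2*p*q + 2*q^3 - 2*q^2, r}; counting standard monomials gives mu = 8. Corank 2; j^3 = -2*(p + 2*q)^3 is a perfect cube, so E-series; the 5-jet and mu = 8 give E_8.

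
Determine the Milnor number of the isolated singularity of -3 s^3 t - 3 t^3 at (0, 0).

7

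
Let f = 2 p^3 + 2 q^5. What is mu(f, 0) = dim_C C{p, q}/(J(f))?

8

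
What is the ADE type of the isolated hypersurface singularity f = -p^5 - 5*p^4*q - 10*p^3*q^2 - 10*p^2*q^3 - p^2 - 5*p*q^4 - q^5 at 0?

A_{4}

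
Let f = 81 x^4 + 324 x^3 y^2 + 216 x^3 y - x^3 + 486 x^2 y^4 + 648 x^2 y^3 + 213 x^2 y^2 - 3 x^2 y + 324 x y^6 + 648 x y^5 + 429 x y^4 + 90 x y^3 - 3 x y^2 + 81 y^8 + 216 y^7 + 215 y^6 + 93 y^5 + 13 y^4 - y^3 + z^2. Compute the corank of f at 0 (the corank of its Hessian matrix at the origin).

2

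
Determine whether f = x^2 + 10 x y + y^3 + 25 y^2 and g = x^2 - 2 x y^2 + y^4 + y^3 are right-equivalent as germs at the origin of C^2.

Yes.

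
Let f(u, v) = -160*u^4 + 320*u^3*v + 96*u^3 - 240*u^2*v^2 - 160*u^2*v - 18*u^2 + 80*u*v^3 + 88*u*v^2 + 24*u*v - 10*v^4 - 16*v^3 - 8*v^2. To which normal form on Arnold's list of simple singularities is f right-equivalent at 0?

A_3

The Hessian of f at 0 has rank 1. Corank 1: A-series; mu = 3 gives A_3.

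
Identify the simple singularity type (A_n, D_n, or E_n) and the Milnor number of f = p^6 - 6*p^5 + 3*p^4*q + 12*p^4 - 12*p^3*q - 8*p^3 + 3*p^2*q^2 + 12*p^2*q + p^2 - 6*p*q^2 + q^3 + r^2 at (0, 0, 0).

The Hessian of f at 0 is [[2, 0, 0], [0, 0, 0], [0, 0, 2]] with rank 2, so corank 1. A Groebner basis of the Jacobian ideal J(f) in C{p,q,r} is {q^2, p, r}; counting standard monomials gives mu = 2. Corank 1: A-series; mu = 2 gives A_2.

Type A_2, Milnor number mu = 2.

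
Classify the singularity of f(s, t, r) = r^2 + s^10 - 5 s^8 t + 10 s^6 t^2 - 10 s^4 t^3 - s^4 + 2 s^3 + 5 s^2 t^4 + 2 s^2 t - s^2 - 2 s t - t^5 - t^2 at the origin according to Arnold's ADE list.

A_{4}

The Hessian of f at 0 has rank 2. Corank 1: A-series; mu = 4 gives A_4.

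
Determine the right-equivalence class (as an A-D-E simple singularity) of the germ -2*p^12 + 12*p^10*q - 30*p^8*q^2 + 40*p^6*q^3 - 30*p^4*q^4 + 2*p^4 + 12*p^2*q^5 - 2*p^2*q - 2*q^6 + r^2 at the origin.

D_{7}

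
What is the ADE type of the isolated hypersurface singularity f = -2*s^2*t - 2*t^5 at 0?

D6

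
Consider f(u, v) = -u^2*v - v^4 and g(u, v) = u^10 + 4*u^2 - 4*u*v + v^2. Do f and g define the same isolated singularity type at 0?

No.

The Hessian of f at 0 has rank 0. Corank 2; j^3 = -u^2*v has shape L^2 M (L != M), so D-series; mu = 5 gives D_5. The Hessian of g at 0 has rank 1. Corank 1: A-series; mu = 9 gives A_9. f is D_5 but g is A_9, hence not right-equivalent.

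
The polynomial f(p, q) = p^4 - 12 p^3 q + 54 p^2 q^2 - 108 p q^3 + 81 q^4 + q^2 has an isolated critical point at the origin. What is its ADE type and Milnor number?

Type A_{3}, Milnor number mu = 3.

The Hessian of f at 0 has rank 1. Corank 1: A-series; mu = 3 gives A_3.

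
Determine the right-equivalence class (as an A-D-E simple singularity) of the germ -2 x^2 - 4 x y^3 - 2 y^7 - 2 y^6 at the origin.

A_{6}

The Hessian of f at 0 has rank 1. Corank 1: A-series; mu = 6 gives A_6.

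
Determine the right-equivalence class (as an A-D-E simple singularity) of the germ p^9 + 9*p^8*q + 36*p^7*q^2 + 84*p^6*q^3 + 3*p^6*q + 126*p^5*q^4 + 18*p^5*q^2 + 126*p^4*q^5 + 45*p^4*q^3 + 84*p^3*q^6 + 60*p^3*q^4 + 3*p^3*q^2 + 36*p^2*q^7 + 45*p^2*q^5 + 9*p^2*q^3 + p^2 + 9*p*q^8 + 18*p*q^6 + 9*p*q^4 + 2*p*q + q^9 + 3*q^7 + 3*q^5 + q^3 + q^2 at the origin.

The Hessian of f at 0 has rank 1. Corank 1: A-series; mu = 2 gives A_2.

A_2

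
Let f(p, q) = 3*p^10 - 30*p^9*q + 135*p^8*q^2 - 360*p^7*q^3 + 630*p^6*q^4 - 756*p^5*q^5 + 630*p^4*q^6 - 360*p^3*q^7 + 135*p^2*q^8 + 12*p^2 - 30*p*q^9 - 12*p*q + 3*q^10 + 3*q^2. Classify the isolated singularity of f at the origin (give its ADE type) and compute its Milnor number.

Type A_9, Milnor number mu = 9.

The Hessian of f at 0 has rank 1. Corank 1: A-series; mu = 9 gives A_9.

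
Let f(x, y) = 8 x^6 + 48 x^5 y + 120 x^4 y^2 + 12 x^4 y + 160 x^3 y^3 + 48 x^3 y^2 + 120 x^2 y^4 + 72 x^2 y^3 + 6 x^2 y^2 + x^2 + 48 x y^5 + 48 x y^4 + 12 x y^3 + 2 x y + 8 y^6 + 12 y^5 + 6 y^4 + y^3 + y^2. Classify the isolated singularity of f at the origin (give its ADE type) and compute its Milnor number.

The Hessian of f at 0 is [[2, 2], [2, 2]] with rank 1, so corank 1. A Groebner basis of the Jacobian ideal J(f) in C{x,y} is {y^2, x + y}; counting standard monomials gives mu = 2. Corank 1: A-series; mu = 2 gives A_2.

Type A2, Milnor number mu = 2.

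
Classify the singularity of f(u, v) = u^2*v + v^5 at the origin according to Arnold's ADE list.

The Hessian of f at 0 has rank 0. Corank 2; j^3 = u^2*v has shape L^2 M (L != M), so D-series; mu = 6 gives D_6.

D_6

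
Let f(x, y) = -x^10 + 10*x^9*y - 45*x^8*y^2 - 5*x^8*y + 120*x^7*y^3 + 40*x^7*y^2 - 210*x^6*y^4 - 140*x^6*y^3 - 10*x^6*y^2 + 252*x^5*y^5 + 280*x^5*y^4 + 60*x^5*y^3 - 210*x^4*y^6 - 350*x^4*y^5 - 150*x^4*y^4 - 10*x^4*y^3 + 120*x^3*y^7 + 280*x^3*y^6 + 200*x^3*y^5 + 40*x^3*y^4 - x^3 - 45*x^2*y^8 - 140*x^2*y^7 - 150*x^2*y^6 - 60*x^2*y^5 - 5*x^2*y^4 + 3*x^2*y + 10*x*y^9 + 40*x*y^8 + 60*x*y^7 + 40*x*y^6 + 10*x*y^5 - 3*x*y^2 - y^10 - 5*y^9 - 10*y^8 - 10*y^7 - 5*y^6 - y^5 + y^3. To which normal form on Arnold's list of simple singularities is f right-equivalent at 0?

E_8

The Hessian of f at 0 is [[0, 0], [0, 0]] with rank 0, so corank 2. A Groebner basis of the Jacobian ideal J(f) in C{x,y} is {y^4, x^2 - 2*x*y + y^2}; counting standard monomials gives mu = 8. Corank 2; j^3 = -(x - y)^3 is a perfect cube, so E-series; the 5-jet and mu = 8 give E_8.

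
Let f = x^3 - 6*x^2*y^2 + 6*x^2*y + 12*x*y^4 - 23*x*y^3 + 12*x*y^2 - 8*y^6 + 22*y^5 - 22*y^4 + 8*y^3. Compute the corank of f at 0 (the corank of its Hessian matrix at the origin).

Hessian at 0 has rank 0.

2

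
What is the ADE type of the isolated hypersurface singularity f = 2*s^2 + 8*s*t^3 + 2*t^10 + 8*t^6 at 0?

The Hessian of f at 0 is [[4, 0], [0, 0]] with rank 1, so corank 1. A Groebner basis of the Jacobian ideal J(f) in C{s,t} is {s^3, s/2 + t^3}; counting standard monomials gives mu = 9. Corank 1: A-series; mu = 9 gives A_9.

A9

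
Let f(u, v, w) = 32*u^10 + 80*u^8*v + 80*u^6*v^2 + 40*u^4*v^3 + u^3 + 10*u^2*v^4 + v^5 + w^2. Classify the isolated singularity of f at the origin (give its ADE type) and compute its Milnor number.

Type E8, Milnor number mu = 8.

The Hessian of f at 0 is [[0, 0, 0], [0, 0, 0], [0, 0, 2]] with rank 1, so corank 2. A Groebner basis of the Jacobian ideal J(f) in C{u,v,w} is {v^4, u^2, w}; counting standard monomials gives mu = 8. Corank 2; j^3 = u^3 is a perfect cube, so E-series; the 5-jet and mu = 8 give E_8.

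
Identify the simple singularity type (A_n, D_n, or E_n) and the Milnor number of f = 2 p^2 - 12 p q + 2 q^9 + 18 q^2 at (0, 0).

Type A8, Milnor number mu = 8.

The Hessian of f at 0 has rank 1. Corank 1: A-series; mu = 8 gives A_8.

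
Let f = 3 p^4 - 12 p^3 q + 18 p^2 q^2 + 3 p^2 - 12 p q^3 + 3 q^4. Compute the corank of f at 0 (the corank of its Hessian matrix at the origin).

1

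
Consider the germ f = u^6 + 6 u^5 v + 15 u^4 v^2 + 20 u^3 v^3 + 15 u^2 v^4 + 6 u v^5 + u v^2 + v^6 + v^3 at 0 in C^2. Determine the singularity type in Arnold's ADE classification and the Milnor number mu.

The Hessian of f at 0 has rank 0. Corank 2; j^3 = v^2*(u + v) has shape L^2 M (L != M), so D-series; mu = 7 gives D_7.

Type D7, Milnor number mu = 7.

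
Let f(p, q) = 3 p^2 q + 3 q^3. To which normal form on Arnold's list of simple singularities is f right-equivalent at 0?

D4

The Hessian of f at 0 is [[0, 0], [0, 0]] with rank 0, so corank 2. A Groebner basis of the Jacobian ideal J(f) in C{p,q} is {q^3, p^2 + 3*q^2, p*q}; counting standard monomials gives mu = 4. Corank 2; j^3 = 3*q*(p^2 + q^2) splits into three distinct lines over C (the quadratic factor has nonzero discriminant), so D_4.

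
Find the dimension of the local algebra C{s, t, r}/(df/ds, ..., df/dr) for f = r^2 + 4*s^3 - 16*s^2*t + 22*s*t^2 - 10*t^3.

The Hessian of f at 0 is [[0, 0, 0], [0, 0, 0], [0, 0, 2]] with rank 1, so corank 2. A Groebner basis of the Jacobian ideal J(f) in C{s,t,r} is {t^3, s^2 + t^2/2, s*t - t^2/2, r}; counting standard monomials gives mu = 4. Corank 2; j^3 = 2*(s - t)*(2*s^2 - 6*s*t + 5*t^2) splits into three distinct lines over C (the quadratic factor has nonzero discriminant), so D_4.

4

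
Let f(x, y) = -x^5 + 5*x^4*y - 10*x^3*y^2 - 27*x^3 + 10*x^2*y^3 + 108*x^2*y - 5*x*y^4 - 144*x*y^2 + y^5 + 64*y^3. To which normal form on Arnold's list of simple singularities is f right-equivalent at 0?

E_8

The Hessian of f at 0 is [[0, 0], [0, 0]] with rank 0, so corank 2. A Groebner basis of the Jacobian ideal J(f) in C{x,y} is {y^5, x*y^3 - 5*y^4/4, x^2 - 8*x*y/3 + 16*y^2/9}; counting standard monomials gives mu = 8. Corank 2; j^3 = -(3*x - 4*y)^3 is a perfect cube, so E-series; the 5-jet and mu = 8 give E_8.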